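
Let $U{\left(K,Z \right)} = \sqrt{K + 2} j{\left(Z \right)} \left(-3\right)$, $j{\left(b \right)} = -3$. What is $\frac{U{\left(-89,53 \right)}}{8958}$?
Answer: $\frac{3 i \sqrt{87}}{2986} \approx 0.0093711 i$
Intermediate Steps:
$U{\left(K,Z \right)} = 9 \sqrt{2 + K}$ ($U{\left(K,Z \right)} = \sqrt{K + 2} \left(-3\right) \left(-3\right) = \sqrt{2 + K} \left(-3\right) \left(-3\right) = - 3 \sqrt{2 + K} \left(-3\right) = 9 \sqrt{2 + K}$)
$\frac{U{\left(-89,53 \right)}}{8958} = \frac{9 \sqrt{2 - 89}}{8958} = 9 \sqrt{-87} \cdot \frac{1}{8958} = 9 i \sqrt{87} \cdot \frac{1}{8958} = \frac{3 i \sqrt{87}}{2986}$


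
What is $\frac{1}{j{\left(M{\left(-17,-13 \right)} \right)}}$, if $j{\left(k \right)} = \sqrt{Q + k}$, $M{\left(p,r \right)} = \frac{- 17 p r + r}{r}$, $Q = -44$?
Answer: $\frac{\sqrt{246}}{246} \approx 0.063758$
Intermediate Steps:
$M{\left(p,r \right)} = \frac{r - 17 p r}{r}$ ($M{\left(p,r \right)} = \frac{- 17 p r + r}{r} = \frac{r - 17 p r}{r}$)
$j{\left(k \right)} = \sqrt{-44 + k}$
$\frac{1}{j{\left(M{\left(-17,-13 \right)} \right)}} = \frac{1}{\sqrt{-44 + \left(1 - -289\right)}} = \frac{1}{\sqrt{-44 + \left(1 + 289\right)}} = \frac{1}{\sqrt{-44 + 290}} = \frac{1}{\sqrt{246}} = \frac{\sqrt{246}}{246}$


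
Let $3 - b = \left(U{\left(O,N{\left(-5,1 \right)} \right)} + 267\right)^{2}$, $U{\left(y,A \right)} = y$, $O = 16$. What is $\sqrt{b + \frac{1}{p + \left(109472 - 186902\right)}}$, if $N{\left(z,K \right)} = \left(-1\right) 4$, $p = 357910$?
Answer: $\frac{i \sqrt{393767998020870}}{70120} \approx 282.99 i$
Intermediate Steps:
$N{\left(z,K \right)} = -4$
$b = -80086$ ($b = 3 - \left(16 + 267\right)^{2} = 3 - 283^{2} = 3 - 80089 = -80086$)
$\sqrt{b + \frac{1}{p + \left(109472 - 186902\right)}} = \sqrt{-80086 + \frac{1}{357910 + \left(109472 - 186902\right)}} = \sqrt{-80086 + \frac{1}{357910 - 77430}} = \sqrt{-80086 + \frac{1}{280480}} = \sqrt{- \frac{22462521279}{280480}} = \frac{i \sqrt{393767998020870}}{70120}$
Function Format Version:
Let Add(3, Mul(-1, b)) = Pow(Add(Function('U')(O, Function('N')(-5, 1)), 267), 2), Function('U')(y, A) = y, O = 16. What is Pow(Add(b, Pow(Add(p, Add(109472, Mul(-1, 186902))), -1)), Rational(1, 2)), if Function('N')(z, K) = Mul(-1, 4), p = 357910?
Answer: Mul(Rational(1, 70120), I, Pow(393767998020870, Rational(1, 2))) ≈ Mul(282.99, I)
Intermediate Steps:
Function('N')(z, K) = -4
b = -80086 (b = Add(3, Mul(-1, Pow(Add(16, 267), 2))) = Add(3, Mul(-1, Pow(283, 2))) = Add(3, Mul(-1, 80089)) = Add(3, -80089) = -80086)
Pow(Add(b, Pow(Add(p, Add(109472, Mul(-1, 186902))), -1)), Rational(1, 2)) = Pow(Add(-80086, Pow(Add(357910, Add(109472, Mul(-1, 186902))), -1)), Rational(1, 2)) = Pow(Add(-80086, Pow(Add(357910, Add(109472, -186902)), -1)), Rational(1, 2)) = Pow(Add(-80086, Pow(Add(357910, -77430), -1)), Rational(1, 2)) = Pow(Add(-80086, Pow(280480, -1)), Rational(1, 2)) = Pow(Add(-80086, Rational(1, 280480)), Rational(1, 2)) = Pow(Rational(-22462521279, 280480), Rational(1, 2)) = Mul(Rational(1, 70120), I, Pow(393767998020870, Rational(1, 2)))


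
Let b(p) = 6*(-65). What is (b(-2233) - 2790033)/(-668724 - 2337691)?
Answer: 2790423/3006415 ≈ 0.92816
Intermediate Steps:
b(p) = -390
(b(-2233) - 2790033)/(-668724 - 2337691) = (-390 - 2790033)/(-668724 - 2337691) = -2790423/(-3006415) = -2790423*(-1/3006415) = 2790423/3006415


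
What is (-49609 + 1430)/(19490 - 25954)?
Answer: 48179/6464 ≈ 7.4534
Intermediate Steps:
(-49609 + 1430)/(19490 - 25954) = -48179/(-6464) = -48179*(-1/6464) = 48179/6464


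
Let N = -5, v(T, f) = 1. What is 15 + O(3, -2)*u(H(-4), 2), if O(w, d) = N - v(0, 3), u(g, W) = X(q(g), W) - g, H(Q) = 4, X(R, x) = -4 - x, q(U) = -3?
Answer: 75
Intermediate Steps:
u(g, W) = -4 - W - g (u(g, W) = (-4 - W) - g = -4 - W - g)
O(w, d) = -6 (O(w, d) = -5 - 1*1 = -5 - 1 = -6)
15 + O(3, -2)*u(H(-4), 2) = 15 - 6*(-4 - 1*2 - 1*4) = 15 - 6*(-4 - 2 - 4) = 15 - 6*(-10) = 15 + 60 = 75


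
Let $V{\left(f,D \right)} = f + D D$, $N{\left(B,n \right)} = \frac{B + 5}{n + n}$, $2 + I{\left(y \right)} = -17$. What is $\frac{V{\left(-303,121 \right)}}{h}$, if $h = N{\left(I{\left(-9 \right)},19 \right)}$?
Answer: $- \frac{272422}{7} \approx -38917.0$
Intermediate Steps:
$I{\left(y \right)} = -19$ ($I{\left(y \right)} = -2 - 17 = -19$)
$N{\left(B,n \right)} = \frac{5 + B}{2 n}$
$V{\left(f,D \right)} = f + D^{2}$
$h = - \frac{7}{19}$ ($h = \frac{5 - 19}{2 \cdot 19} = \frac{1}{2} \cdot \frac{1}{19} \left(-14\right) = - \frac{7}{19} \approx -0.36842$)
$\frac{V{\left(-303,121 \right)}}{h} = \frac{-303 + 121^{2}}{- \frac{7}{19}} = \left(-303 + 14641\right) \left(- \frac{19}{7}\right) = 14338 \left(- \frac{19}{7}\right) = - \frac{272422}{7}$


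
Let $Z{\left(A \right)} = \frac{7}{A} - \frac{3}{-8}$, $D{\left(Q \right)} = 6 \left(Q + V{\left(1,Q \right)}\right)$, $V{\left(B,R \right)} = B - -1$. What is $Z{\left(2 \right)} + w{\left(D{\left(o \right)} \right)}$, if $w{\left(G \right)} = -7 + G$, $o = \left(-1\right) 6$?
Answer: $- \frac{217}{8} \approx -27.125$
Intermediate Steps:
$V{\left(B,R \right)} = 1 + B$ ($V{\left(B,R \right)} = B + 1 = 1 + B$)
$o = -6$
$D{\left(Q \right)} = 12 + 6 Q$ ($D{\left(Q \right)} = 6 \left(Q + \left(1 + 1\right)\right) = 6 \left(Q + 2\right) = 6 \left(2 + Q\right) = 12 + 6 Q$)
$Z{\left(A \right)} = \frac{3}{8} + \frac{7}{A}$ ($Z{\left(A \right)} = \frac{7}{A} - - \frac{3}{8} = \frac{7}{A} + \frac{3}{8} = \frac{3}{8} + \frac{7}{A}$)
$Z{\left(2 \right)} + w{\left(D{\left(o \right)} \right)} = \left(\frac{3}{8} + \frac{7}{2}\right) + \left(-7 + \left(12 + 6 \left(-6\right)\right)\right) = \left(\frac{3}{8} + 7 \cdot \frac{1}{2}\right) + \left(-7 + \left(12 - 36\right)\right) = \left(\frac{3}{8} + \frac{7}{2}\right) - 31 = \frac{31}{8} - 31 = - \frac{217}{8}$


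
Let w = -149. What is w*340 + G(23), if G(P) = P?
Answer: -50637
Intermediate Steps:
w*340 + G(23) = -149*340 + 23 = -50660 + 23 = -50637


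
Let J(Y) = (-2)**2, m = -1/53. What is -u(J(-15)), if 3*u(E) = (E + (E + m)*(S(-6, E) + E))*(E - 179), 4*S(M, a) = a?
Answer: 221725/159 ≈ 1394.5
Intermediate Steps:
S(M, a) = a/4
m = -1/53 (m = -1*1/53 = -1/53 ≈ -0.018868)
J(Y) = 4
u(E) = (-179 + E)*(E + 5*E*(-1/53 + E)/4)/3 (u(E) = ((E + (E - 1/53)*(E/4 + E))*(E - 179))/3 = ((E + (-1/53 + E)*(5*E/4))*(-179 + E))/3 = ((E + 5*E*(-1/53 + E)/4)*(-179 + E))/3 = ((-179 + E)*(E + 5*E*(-1/53 + E)/4))/3 = (-179 + E)*(E + 5*E*(-1/53 + E)/4)/3)
-u(J(-15)) = -4*(-37053 - 47228*4 + 265*4**2)/636 = -4*(-37053 - 188912 + 265*16)/636 = -4*(-37053 - 188912 + 4240)/636 = -4*(-221725)/636 = -1*(-221725/159) = 221725/159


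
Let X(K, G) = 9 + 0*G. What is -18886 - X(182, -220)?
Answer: -18895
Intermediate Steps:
X(K, G) = 9 (X(K, G) = 9 + 0 = 9)
-18886 - X(182, -220) = -18886 - 1*9 = -18886 - 9 = -18895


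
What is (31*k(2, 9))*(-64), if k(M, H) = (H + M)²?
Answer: -240064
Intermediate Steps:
(31*k(2, 9))*(-64) = (31*(9 + 2)²)*(-64) = (31*11²)*(-64) = (31*121)*(-64) = 3751*(-64) = -240064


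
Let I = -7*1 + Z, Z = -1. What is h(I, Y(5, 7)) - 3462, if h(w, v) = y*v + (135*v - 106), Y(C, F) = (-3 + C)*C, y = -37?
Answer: -2588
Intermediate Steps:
Y(C, F) = C*(-3 + C)
I = -8 (I = -7*1 - 1 = -7 - 1 = -8)
h(w, v) = -106 + 98*v (h(w, v) = -37*v + (135*v - 106) = -37*v + (-106 + 135*v) = -106 + 98*v)
h(I, Y(5, 7)) - 3462 = (-106 + 98*(5*(-3 + 5))) - 3462 = (-106 + 98*(5*2)) - 3462 = (-106 + 98*10) - 3462 = (-106 + 980) - 3462 = 874 - 3462 = -2588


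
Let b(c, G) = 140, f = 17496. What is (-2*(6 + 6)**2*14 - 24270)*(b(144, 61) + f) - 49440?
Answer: -499183512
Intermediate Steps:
(-2*(6 + 6)**2*14 - 24270)*(b(144, 61) + f) - 49440 = (-2*(6 + 6)**2*14 - 24270)*(140 + 17496) - 49440 = (-2*12**2*14 - 24270)*17636 - 49440 = (-2*144*14 - 24270)*17636 - 49440 = (-288*14 - 24270)*17636 - 49440 = (-4032 - 24270)*17636 - 49440 = -28302*17636 - 49440 = -499134072 - 49440 = -499183512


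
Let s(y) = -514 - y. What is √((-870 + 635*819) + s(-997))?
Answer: 3*√57742 ≈ 720.89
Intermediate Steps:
√((-870 + 635*819) + s(-997)) = √((-870 + 635*819) + (-514 - 1*(-997))) = √((-870 + 520065) + (-514 + 997)) = √(519195 + 483) = √519678 = 3*√57742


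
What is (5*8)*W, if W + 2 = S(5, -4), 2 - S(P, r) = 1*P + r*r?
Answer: -840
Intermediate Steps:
S(P, r) = 2 - P - r² (S(P, r) = 2 - (1*P + r*r) = 2 - (P + r²) = 2 + (-P - r²) = 2 - P - r²)
W = -21 (W = -2 + (2 - 1*5 - 1*(-4)²) = -2 + (2 - 5 - 1*16) = -2 + (2 - 5 - 16) = -2 - 19 = -21)
(5*8)*W = (5*8)*(-21) = 40*(-21) = -840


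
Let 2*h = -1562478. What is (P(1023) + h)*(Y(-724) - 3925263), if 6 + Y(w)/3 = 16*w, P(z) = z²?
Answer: -1050557154570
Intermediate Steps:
h = -781239 (h = (½)*(-1562478) = -781239)
Y(w) = -18 + 48*w (Y(w) = -18 + 3*(16*w) = -18 + 48*w)
(P(1023) + h)*(Y(-724) - 3925263) = (1023² - 781239)*((-18 + 48*(-724)) - 3925263) = (1046529 - 781239)*((-18 - 34752) - 3925263) = 265290*(-34770 - 3925263) = 265290*(-3960033) = -1050557154570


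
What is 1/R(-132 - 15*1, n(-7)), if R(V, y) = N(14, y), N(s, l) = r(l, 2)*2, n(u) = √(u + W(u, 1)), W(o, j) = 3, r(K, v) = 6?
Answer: 1/12 ≈ 0.083333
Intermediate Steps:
n(u) = √(3 + u) (n(u) = √(u + 3) = √(3 + u))
N(s, l) = 12 (N(s, l) = 6*2 = 12)
R(V, y) = 12
1/R(-132 - 15*1, n(-7)) = 1/12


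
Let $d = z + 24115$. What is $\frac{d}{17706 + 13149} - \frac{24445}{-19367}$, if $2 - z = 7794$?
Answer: $\frac{356792672}{199189595} \approx 1.7912$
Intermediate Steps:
$z = -7792$ ($z = 2 - 7794 = -7792$)
$d = 16323$ ($d = -7792 + 24115 = 16323$)
$\frac{d}{17706 + 13149} - \frac{24445}{-19367} = \frac{16323}{17706 + 13149} - \frac{24445}{-19367} = \frac{16323}{30855} - - \frac{24445}{19367} = 16323 \cdot \frac{1}{30855} + \frac{24445}{19367} = \frac{5441}{10285} + \frac{24445}{19367} = \frac{356792672}{199189595}$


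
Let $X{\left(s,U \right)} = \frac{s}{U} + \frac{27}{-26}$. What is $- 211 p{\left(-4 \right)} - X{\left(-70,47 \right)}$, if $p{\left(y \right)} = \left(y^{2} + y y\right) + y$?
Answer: $- \frac{7216487}{1222} \approx -5905.5$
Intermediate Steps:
$p{\left(y \right)} = y + 2 y^{2}$ ($p{\left(y \right)} = \left(y^{2} + y^{2}\right) + y = 2 y^{2} + y = y + 2 y^{2}$)
$X{\left(s,U \right)} = - \frac{27}{26} + \frac{s}{U}$ ($X{\left(s,U \right)} = \frac{s}{U} + 27 \left(- \frac{1}{26}\right) = \frac{s}{U} - \frac{27}{26} = - \frac{27}{26} + \frac{s}{U}$)
$- 211 p{\left(-4 \right)} - X{\left(-70,47 \right)} = - 211 \left(- 4 \left(1 + 2 \left(-4\right)\right)\right) - \left(- \frac{27}{26} - \frac{70}{47}\right) = - 211 \left(- 4 \left(1 - 8\right)\right) - \left(- \frac{27}{26} - \frac{70}{47}\right) = - 211 \left(\left(-4\right) \left(-7\right)\right) - \left(- \frac{27}{26} - \frac{70}{47}\right) = \left(-211\right) 28 - - \frac{3089}{1222} = -5908 + \frac{3089}{1222} = - \frac{7216487}{1222}$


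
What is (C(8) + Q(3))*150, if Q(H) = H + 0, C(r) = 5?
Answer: 1200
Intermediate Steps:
Q(H) = H
(C(8) + Q(3))*150 = (5 + 3)*150 = 8*150 = 1200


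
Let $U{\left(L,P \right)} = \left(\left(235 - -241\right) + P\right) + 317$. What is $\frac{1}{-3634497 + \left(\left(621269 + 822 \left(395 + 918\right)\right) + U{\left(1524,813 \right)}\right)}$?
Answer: $- \frac{1}{1932336} \approx -5.1751 \cdot 10^{-7}$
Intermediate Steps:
$U{\left(L,P \right)} = 793 + P$ ($U{\left(L,P \right)} = \left(\left(235 + 241\right) + P\right) + 317 = \left(476 + P\right) + 317 = 793 + P$)
$\frac{1}{-3634497 + \left(\left(621269 + 822 \left(395 + 918\right)\right) + U{\left(1524,813 \right)}\right)} = \frac{1}{-3634497 + \left(\left(621269 + 822 \left(395 + 918\right)\right) + \left(793 + 813\right)\right)} = \frac{1}{-3634497 + \left(\left(621269 + 822 \cdot 1313\right) + 1606\right)} = \frac{1}{-3634497 + \left(\left(621269 + 1079286\right) + 1606\right)} = \frac{1}{-3634497 + \left(1700555 + 1606\right)} = \frac{1}{-3634497 + 1702161} = \frac{1}{-1932336} = - \frac{1}{1932336}$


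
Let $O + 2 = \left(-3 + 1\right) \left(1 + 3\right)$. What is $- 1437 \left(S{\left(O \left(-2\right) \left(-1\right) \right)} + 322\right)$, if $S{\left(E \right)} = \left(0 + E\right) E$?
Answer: $-1037514$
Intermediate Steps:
$O = -10$ ($O = -2 + \left(-3 + 1\right) \left(1 + 3\right) = -2 - 8 = -10$)
$S{\left(E \right)} = E^{2}$ ($S{\left(E \right)} = E E = E^{2}$)
$- 1437 \left(S{\left(O \left(-2\right) \left(-1\right) \right)} + 322\right) = - 1437 \left(\left(\left(-10\right) \left(-2\right) \left(-1\right)\right)^{2} + 322\right) = - 1437 \left(\left(20 \left(-1\right)\right)^{2} + 322\right) = - 1437 \left(\left(-20\right)^{2} + 322\right) = - 1437 \left(400 + 322\right) = \left(-1437\right) 722 = -1037514$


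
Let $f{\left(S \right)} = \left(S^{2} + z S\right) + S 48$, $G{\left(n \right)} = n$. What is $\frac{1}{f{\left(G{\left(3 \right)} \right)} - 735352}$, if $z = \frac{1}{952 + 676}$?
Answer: $- \frac{1628}{1196903969} \approx -1.3602 \cdot 10^{-6}$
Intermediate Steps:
$z = \frac{1}{1628} \approx 0.00061425$
$f{\left(S \right)} = S^{2} + \frac{78145 S}{1628}$ ($f{\left(S \right)} = \left(S^{2} + \frac{S}{1628}\right) + S 48 = \left(S^{2} + \frac{S}{1628}\right) + 48 S = S^{2} + \frac{78145 S}{1628}$)
$\frac{1}{f{\left(G{\left(3 \right)} \right)} - 735352} = \frac{1}{\frac{1}{1628} \cdot 3 \left(78145 + 1628 \cdot 3\right) - 735352} = \frac{1}{\frac{1}{1628} \cdot 3 \left(78145 + 4884\right) - 735352} = \frac{1}{\frac{1}{1628} \cdot 3 \cdot 83029 - 735352} = \frac{1}{\frac{249087}{1628} - 735352} = \frac{1}{- \frac{1196903969}{1628}} = - \frac{1628}{1196903969}$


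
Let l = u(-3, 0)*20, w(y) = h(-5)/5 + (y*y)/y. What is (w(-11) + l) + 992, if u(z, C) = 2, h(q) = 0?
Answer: 1021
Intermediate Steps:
w(y) = y (w(y) = 0/5 + (y*y)/y = 0*(⅕) + y²/y = 0 + y = y)
l = 40 (l = 2*20 = 40)
(w(-11) + l) + 992 = (-11 + 40) + 992 = 29 + 992 = 1021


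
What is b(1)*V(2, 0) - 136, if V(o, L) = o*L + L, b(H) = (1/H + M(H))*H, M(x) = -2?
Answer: -136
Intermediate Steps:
b(H) = H*(-2 + 1/H) (b(H) = (1/H - 2)*H = (-2 + 1/H)*H = H*(-2 + 1/H))
V(o, L) = L + L*o (V(o, L) = L*o + L = L + L*o)
b(1)*V(2, 0) - 136 = (1 - 2*1)*(0*(1 + 2)) - 136 = (1 - 2)*(0*3) - 136 = -1*0 - 136 = 0 - 136 = -136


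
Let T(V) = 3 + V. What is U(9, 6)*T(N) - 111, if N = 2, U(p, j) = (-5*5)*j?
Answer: -861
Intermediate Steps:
U(p, j) = -25*j
U(9, 6)*T(N) - 111 = (-25*6)*(3 + 2) - 111 = -150*5 - 111 = -750 - 111 = -861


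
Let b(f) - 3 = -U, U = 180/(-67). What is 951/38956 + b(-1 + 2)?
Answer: 14905953/2610052 ≈ 5.7110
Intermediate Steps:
U = -180/67 (U = 180*(-1/67) = -180/67 ≈ -2.6866)
b(f) = 381/67 (b(f) = 3 - 1*(-180/67) = 3 + 180/67 = 381/67)
951/38956 + b(-1 + 2) = 951/38956 + 381/67 = 14905953/2610052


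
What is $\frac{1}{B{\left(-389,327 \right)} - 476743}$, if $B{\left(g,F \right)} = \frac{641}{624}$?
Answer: $- \frac{624}{297486991} \approx -2.0976 \cdot 10^{-6}$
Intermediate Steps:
$B{\left(g,F \right)} = \frac{641}{624}$ ($B{\left(g,F \right)} = 641 \cdot \frac{1}{624} = \frac{641}{624}$)
$\frac{1}{B{\left(-389,327 \right)} - 476743} = \frac{1}{\frac{641}{624} - 476743} = \frac{1}{- \frac{297486991}{624}} = - \frac{624}{297486991}$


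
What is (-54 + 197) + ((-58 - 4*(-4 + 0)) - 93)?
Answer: 8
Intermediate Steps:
(-54 + 197) + ((-58 - 4*(-4 + 0)) - 93) = 143 + ((-58 - 4*(-4)) - 93) = 143 + ((-58 + 16) - 93) = 143 + (-42 - 93) = 143 - 135 = 8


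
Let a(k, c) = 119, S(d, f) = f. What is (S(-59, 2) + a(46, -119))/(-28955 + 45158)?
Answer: 11/1473 ≈ 0.0074678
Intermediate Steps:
(S(-59, 2) + a(46, -119))/(-28955 + 45158) = (2 + 119)/(-28955 + 45158) = 121/16203 = 121*(1/16203) = 11/1473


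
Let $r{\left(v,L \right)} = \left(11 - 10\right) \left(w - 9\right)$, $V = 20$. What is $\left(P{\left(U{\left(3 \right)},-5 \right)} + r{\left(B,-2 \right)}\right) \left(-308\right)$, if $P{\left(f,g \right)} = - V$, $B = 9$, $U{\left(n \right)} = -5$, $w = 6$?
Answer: $7084$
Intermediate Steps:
$r{\left(v,L \right)} = -3$ ($r{\left(v,L \right)} = \left(11 - 10\right) \left(6 - 9\right) = 1 \left(-3\right) = -3$)
$P{\left(f,g \right)} = -20$ ($P{\left(f,g \right)} = \left(-1\right) 20 = -20$)
$\left(P{\left(U{\left(3 \right)},-5 \right)} + r{\left(B,-2 \right)}\right) \left(-308\right) = \left(-20 - 3\right) \left(-308\right) = \left(-23\right) \left(-308\right) = 7084$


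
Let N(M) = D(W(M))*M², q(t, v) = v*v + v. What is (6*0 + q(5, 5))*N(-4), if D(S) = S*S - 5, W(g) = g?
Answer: 5280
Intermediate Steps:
D(S) = -5 + S² (D(S) = S² - 5 = -5 + S²)
q(t, v) = v + v² (q(t, v) = v² + v = v + v²)
N(M) = M²*(-5 + M²) (N(M) = (-5 + M²)*M² = M²*(-5 + M²))
(6*0 + q(5, 5))*N(-4) = (6*0 + 5*(1 + 5))*((-4)²*(-5 + (-4)²)) = (0 + 5*6)*(16*(-5 + 16)) = (0 + 30)*(16*11) = 30*176 = 5280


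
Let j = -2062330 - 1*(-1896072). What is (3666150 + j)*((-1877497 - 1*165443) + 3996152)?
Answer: 6836031053104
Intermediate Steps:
j = -166258 (j = -2062330 + 1896072 = -166258)
(3666150 + j)*((-1877497 - 1*165443) + 3996152) = (3666150 - 166258)*((-1877497 - 1*165443) + 3996152) = 3499892*((-1877497 - 165443) + 3996152) = 3499892*(-2042940 + 3996152) = 3499892*1953212 = 6836031053104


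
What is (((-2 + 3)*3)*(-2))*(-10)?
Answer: 60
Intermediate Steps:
(((-2 + 3)*3)*(-2))*(-10) = ((1*3)*(-2))*(-10) = (3*(-2))*(-10) = -6*(-10) = 60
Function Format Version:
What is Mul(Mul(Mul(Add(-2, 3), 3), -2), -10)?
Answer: 60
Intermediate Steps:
Mul(Mul(Mul(Add(-2, 3), 3), -2), -10) = Mul(Mul(Mul(1, 3), -2), -10) = Mul(Mul(3, -2), -10) = Mul(-6, -10) = 60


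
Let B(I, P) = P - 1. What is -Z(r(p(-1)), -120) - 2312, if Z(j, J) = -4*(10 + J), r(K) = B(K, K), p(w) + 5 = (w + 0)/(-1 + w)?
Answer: -2752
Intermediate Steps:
B(I, P) = -1 + P
p(w) = -5 + w/(-1 + w) (p(w) = -5 + (w + 0)/(-1 + w) = -5 + w/(-1 + w))
r(K) = -1 + K
Z(j, J) = -40 - 4*J
-Z(r(p(-1)), -120) - 2312 = -(-40 - 4*(-120)) - 2312 = -(-40 + 480) - 2312 = -1*440 - 2312 = -440 - 2312 = -2752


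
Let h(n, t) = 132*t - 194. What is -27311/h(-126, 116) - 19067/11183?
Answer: -593673819/169064594 ≈ -3.5115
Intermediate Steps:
h(n, t) = -194 + 132*t
-27311/h(-126, 116) - 19067/11183 = -27311/(-194 + 132*116) - 19067/11183 = -27311/(-194 + 15312) - 19067*1/11183 = -27311/15118 - 19067/11183 = -593673819/169064594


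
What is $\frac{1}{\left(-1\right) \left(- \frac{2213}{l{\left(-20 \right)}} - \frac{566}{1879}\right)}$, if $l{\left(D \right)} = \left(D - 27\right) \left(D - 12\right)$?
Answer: $\frac{2826016}{5009491} \approx 0.56413$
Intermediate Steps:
$l{\left(D \right)} = \left(-27 + D\right) \left(-12 + D\right)$
$\frac{1}{\left(-1\right) \left(- \frac{2213}{l{\left(-20 \right)}} - \frac{566}{1879}\right)} = \frac{1}{\left(-1\right) \left(- \frac{2213}{324 + \left(-20\right)^{2} - -780} - \frac{566}{1879}\right)} = \frac{1}{\left(-1\right) \left(- \frac{2213}{324 + 400 + 780} - \frac{566}{1879}\right)} = \frac{1}{\left(-1\right) \left(- \frac{2213}{1504} - \frac{566}{1879}\right)} = \frac{1}{\left(-1\right) \left(- \frac{5009491}{2826016}\right)} = \frac{1}{\frac{5009491}{2826016}} = \frac{2826016}{5009491}$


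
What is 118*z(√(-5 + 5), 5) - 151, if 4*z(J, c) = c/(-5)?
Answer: -361/2 ≈ -180.50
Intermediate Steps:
z(J, c) = -c/20 (z(J, c) = (c/(-5))/4 = (c*(-⅕))/4 = (-c/5)/4 = -c/20)
118*z(√(-5 + 5), 5) - 151 = 118*(-1/20*5) - 151 = 118*(-¼) - 151 = -59/2 - 151 = -361/2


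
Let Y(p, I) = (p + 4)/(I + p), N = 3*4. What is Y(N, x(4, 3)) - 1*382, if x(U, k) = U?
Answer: -381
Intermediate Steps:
N = 12
Y(p, I) = (4 + p)/(I + p)
Y(N, x(4, 3)) - 1*382 = (4 + 12)/(4 + 12) - 1*382 = 16/16 - 382 = (1/16)*16 - 382 = 1 - 382 = -381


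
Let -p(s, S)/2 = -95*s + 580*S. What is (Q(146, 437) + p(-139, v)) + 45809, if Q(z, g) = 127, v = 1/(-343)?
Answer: 6698578/343 ≈ 19529.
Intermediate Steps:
v = -1/343 ≈ -0.0029155
p(s, S) = -1160*S + 190*s (p(s, S) = -2*(-95*s + 580*S) = -1160*S + 190*s)
(Q(146, 437) + p(-139, v)) + 45809 = (127 + (-1160*(-1/343) + 190*(-139))) + 45809 = (127 + (1160/343 - 26410)) + 45809 = (127 - 9057470/343) + 45809 = -9013909/343 + 45809 = 6698578/343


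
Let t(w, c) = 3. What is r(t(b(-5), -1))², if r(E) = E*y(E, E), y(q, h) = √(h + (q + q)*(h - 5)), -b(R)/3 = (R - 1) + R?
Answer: -81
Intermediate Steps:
b(R) = 3 - 6*R (b(R) = -3*((R - 1) + R) = -3*((-1 + R) + R) = -3*(-1 + 2*R) = 3 - 6*R)
y(q, h) = √(h + 2*q*(-5 + h)) (y(q, h) = √(h + (2*q)*(-5 + h)) = √(h + 2*q*(-5 + h)))
r(E) = E*√(-9*E + 2*E²) (r(E) = E*√(E - 10*E + 2*E*E) = E*√(E - 10*E + 2*E²) = E*√(-9*E + 2*E²))
r(t(b(-5), -1))² = (3*√(3*(-9 + 2*3)))² = (3*√(3*(-9 + 6)))² = (3*√(3*(-3)))² = (3*√(-9))² = (3*(3*I))² = (9*I)² = -81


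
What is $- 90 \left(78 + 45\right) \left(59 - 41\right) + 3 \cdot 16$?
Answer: $-199212$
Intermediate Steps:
$- 90 \left(78 + 45\right) \left(59 - 41\right) + 3 \cdot 16 = - 90 \cdot 123 \cdot 18 + 48 = \left(-90\right) 2214 + 48 = -199260 + 48 = -199212$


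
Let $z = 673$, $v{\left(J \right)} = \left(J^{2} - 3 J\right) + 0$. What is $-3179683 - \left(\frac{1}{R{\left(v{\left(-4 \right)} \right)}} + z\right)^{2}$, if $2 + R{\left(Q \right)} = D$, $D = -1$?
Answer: $- \frac{32689471}{9} \approx -3.6322 \cdot 10^{6}$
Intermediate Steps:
$v{\left(J \right)} = J^{2} - 3 J$
$R{\left(Q \right)} = -3$ ($R{\left(Q \right)} = -2 - 1 = -3$)
$-3179683 - \left(\frac{1}{R{\left(v{\left(-4 \right)} \right)}} + z\right)^{2} = -3179683 - \left(\frac{1}{-3} + 673\right)^{2} = -3179683 - \left(- \frac{1}{3} + 673\right)^{2} = -3179683 - \left(\frac{2018}{3}\right)^{2} = -3179683 - \frac{4072324}{9} = - \frac{32689471}{9}$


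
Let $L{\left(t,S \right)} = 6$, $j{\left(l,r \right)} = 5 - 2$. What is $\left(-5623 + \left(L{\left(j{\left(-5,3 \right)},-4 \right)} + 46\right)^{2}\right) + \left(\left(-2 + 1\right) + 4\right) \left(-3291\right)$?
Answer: $-12792$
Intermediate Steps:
$j{\left(l,r \right)} = 3$
$\left(-5623 + \left(L{\left(j{\left(-5,3 \right)},-4 \right)} + 46\right)^{2}\right) + \left(\left(-2 + 1\right) + 4\right) \left(-3291\right) = \left(-5623 + \left(6 + 46\right)^{2}\right) + \left(\left(-2 + 1\right) + 4\right) \left(-3291\right) = \left(-5623 + 52^{2}\right) + \left(-1 + 4\right) \left(-3291\right) = \left(-5623 + 2704\right) + 3 \left(-3291\right) = -2919 - 9873 = -12792$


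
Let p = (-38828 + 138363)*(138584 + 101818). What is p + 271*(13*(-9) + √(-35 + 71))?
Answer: 23928382989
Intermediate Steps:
p = 23928413070 (p = 99535*240402 = 23928413070)
p + 271*(13*(-9) + √(-35 + 71)) = 23928413070 + 271*(13*(-9) + √(-35 + 71)) = 23928413070 + 271*(-117 + √36) = 23928413070 + 271*(-117 + 6) = 23928413070 + 271*(-111) = 23928413070 - 30081 = 23928382989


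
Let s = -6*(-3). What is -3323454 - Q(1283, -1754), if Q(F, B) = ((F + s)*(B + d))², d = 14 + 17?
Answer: -5024876997583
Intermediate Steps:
d = 31
s = 18
Q(F, B) = (18 + F)²*(31 + B)² (Q(F, B) = ((F + 18)*(B + 31))² = ((18 + F)*(31 + B))² = (18 + F)²*(31 + B)²)
-3323454 - Q(1283, -1754) = -3323454 - (18 + 1283)²*(31 - 1754)² = -3323454 - 1301²*(-1723)² = -3323454 - 1692601*2968729 = -3323454 - 1*5024873674129 = -3323454 - 5024873674129 = -5024876997583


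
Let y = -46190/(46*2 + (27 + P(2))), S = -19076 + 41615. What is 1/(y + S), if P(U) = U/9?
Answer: 1073/23768637 ≈ 4.5144e-5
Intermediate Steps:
P(U) = U/9 (P(U) = U*(1/9) = U/9)
S = 22539
y = -415710/1073 (y = -46190/(46*2 + (27 + (1/9)*2)) = -46190/(92 + (27 + 2/9)) = -46190/(92 + 245/9) = -46190/1073/9 = -46190*9/1073 = -415710/1073 ≈ -387.43)
1/(y + S) = 1/(-415710/1073 + 22539) = 1/(23768637/1073) = 1073/23768637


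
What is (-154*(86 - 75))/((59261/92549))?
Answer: -8251474/3119 ≈ -2645.6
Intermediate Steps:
(-154*(86 - 75))/((59261/92549)) = (-154*11)/((59261*(1/92549))) = -1694/3119/4871 = -1694*4871/3119 = -8251474/3119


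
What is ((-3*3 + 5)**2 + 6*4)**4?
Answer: 2560000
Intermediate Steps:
((-3*3 + 5)**2 + 6*4)**4 = ((-9 + 5)**2 + 24)**4 = ((-4)**2 + 24)**4 = (16 + 24)**4 = 40**4 = 2560000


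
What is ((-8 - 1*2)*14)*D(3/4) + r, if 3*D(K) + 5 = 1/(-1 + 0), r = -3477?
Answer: -3197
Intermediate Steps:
D(K) = -2 (D(K) = -5/3 + 1/(3*(-1 + 0)) = -5/3 + (⅓)/(-1) = -5/3 + (⅓)*(-1) = -5/3 - ⅓ = -2)
((-8 - 1*2)*14)*D(3/4) + r = ((-8 - 1*2)*14)*(-2) - 3477 = ((-8 - 2)*14)*(-2) - 3477 = -10*14*(-2) - 3477 = -140*(-2) - 3477 = 280 - 3477 = -3197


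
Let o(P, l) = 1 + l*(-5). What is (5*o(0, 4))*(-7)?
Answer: 665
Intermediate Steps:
o(P, l) = 1 - 5*l
(5*o(0, 4))*(-7) = (5*(1 - 5*4))*(-7) = (5*(1 - 20))*(-7) = (5*(-19))*(-7) = -95*(-7) = 665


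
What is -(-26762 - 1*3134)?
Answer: 29896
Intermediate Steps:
-(-26762 - 1*3134) = -(-26762 - 3134) = -1*(-29896) = 29896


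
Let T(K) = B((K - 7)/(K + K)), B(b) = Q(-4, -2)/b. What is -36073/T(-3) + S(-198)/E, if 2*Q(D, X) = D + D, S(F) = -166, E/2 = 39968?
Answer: 1802206831/119904 ≈ 15030.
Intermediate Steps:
E = 79936 (E = 2*39968 = 79936)
Q(D, X) = D (Q(D, X) = (D + D)/2 = (2*D)/2 = D)
B(b) = -4/b
T(K) = -8*K/(-7 + K) (T(K) = -4*(K + K)/(K - 7) = -4*2*K/(-7 + K) = -8*K/(-7 + K))
-36073/T(-3) + S(-198)/E = -36073/((-8*(-3)/(-7 - 3))) - 166/79936 = -36073/((-8*(-3)/(-10))) - 166*1/79936 = -36073/((-8*(-3)*(-⅒))) - 83/39968 = -36073/(-12/5) - 83/39968 = -36073*(-5/12) - 83/39968 = 180365/12 - 83/39968 = 1802206831/119904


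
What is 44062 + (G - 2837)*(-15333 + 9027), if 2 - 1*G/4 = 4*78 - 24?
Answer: 25148248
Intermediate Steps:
G = -1144 (G = 8 - 4*(4*78 - 24) = 8 - 4*(312 - 24) = 8 - 4*288 = 8 - 1152 = -1144)
44062 + (G - 2837)*(-15333 + 9027) = 44062 + (-1144 - 2837)*(-15333 + 9027) = 44062 - 3981*(-6306) = 44062 + 25104186 = 25148248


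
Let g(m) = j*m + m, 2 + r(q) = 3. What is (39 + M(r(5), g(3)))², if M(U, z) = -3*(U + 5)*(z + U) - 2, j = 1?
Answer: 7921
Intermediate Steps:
r(q) = 1 (r(q) = -2 + 3 = 1)
g(m) = 2*m (g(m) = 1*m + m = m + m = 2*m)
M(U, z) = -2 - 3*(5 + U)*(U + z) (M(U, z) = -3*(5 + U)*(U + z) - 2 = -2 - 3*(5 + U)*(U + z))
(39 + M(r(5), g(3)))² = (39 + (-2 - 15*1 - 30*3 - 3*1² - 3*1*2*3))² = (39 + (-2 - 15 - 15*6 - 3*1 - 3*1*6))² = (39 + (-2 - 15 - 90 - 3 - 18))² = (39 - 128)² = (-89)² = 7921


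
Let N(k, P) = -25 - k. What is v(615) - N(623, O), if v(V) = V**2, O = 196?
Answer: 378873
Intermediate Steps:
v(615) - N(623, O) = 615**2 - (-25 - 1*623) = 378225 - (-25 - 623) = 378225 - 1*(-648) = 378225 + 648 = 378873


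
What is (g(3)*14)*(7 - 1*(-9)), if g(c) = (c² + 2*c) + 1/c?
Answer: 10304/3 ≈ 3434.7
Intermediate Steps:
g(c) = 1/c + c² + 2*c
(g(3)*14)*(7 - 1*(-9)) = (((1 + 3²*(2 + 3))/3)*14)*(7 - 1*(-9)) = (((1 + 9*5)/3)*14)*(7 + 9) = (((1 + 45)/3)*14)*16 = (((⅓)*46)*14)*16 = ((46/3)*14)*16 = (644/3)*16 = 10304/3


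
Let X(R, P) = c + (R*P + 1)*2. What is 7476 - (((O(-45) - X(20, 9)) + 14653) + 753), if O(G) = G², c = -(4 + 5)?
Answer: -9602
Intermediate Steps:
c = -9 (c = -1*9 = -9)
X(R, P) = -7 + 2*P*R (X(R, P) = -9 + (R*P + 1)*2 = -9 + (P*R + 1)*2 = -9 + (1 + P*R)*2 = -9 + (2 + 2*P*R) = -7 + 2*P*R)
7476 - (((O(-45) - X(20, 9)) + 14653) + 753) = 7476 - ((((-45)² - (-7 + 2*9*20)) + 14653) + 753) = 7476 - (((2025 - (-7 + 360)) + 14653) + 753) = 7476 - (((2025 - 1*353) + 14653) + 753) = 7476 - (((2025 - 353) + 14653) + 753) = 7476 - ((1672 + 14653) + 753) = 7476 - (16325 + 753) = 7476 - 1*17078 = 7476 - 17078 = -9602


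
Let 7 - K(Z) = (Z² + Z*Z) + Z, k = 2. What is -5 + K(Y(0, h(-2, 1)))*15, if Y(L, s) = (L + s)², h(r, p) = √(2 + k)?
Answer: -440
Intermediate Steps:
h(r, p) = 2 (h(r, p) = √(2 + 2) = √4 = 2)
K(Z) = 7 - Z - 2*Z² (K(Z) = 7 - ((Z² + Z*Z) + Z) = 7 - ((Z² + Z²) + Z) = 7 - (2*Z² + Z) = 7 - (Z + 2*Z²) = 7 + (-Z - 2*Z²) = 7 - Z - 2*Z²)
-5 + K(Y(0, h(-2, 1)))*15 = -5 + (7 - (0 + 2)² - 2*(0 + 2)⁴)*15 = -5 + (7 - 1*2² - 2*(2²)²)*15 = -5 + (7 - 1*4 - 2*4²)*15 = -5 + (7 - 4 - 2*16)*15 = -5 + (7 - 4 - 32)*15 = -5 - 29*15 = -5 - 435 = -440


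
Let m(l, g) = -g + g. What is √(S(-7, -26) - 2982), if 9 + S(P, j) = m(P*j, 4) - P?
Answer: 2*I*√746 ≈ 54.626*I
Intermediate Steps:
m(l, g) = 0
S(P, j) = -9 - P (S(P, j) = -9 + (0 - P) = -9 - P)
√(S(-7, -26) - 2982) = √((-9 - 1*(-7)) - 2982) = √((-9 + 7) - 2982) = √(-2 - 2982) = √(-2984) = 2*I*√746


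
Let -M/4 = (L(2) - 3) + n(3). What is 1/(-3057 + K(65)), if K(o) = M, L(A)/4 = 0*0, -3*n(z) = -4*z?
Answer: -1/3061 ≈ -0.00032669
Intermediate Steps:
n(z) = 4*z/3 (n(z) = -(-4)*z/3 = 4*z/3)
L(A) = 0 (L(A) = 4*(0*0) = 4*0 = 0)
M = -4 (M = -4*((0 - 3) + (4/3)*3) = -4*(-3 + 4) = -4*1 = -4)
K(o) = -4
1/(-3057 + K(65)) = 1/(-3057 - 4) = 1/(-3061) = -1/3061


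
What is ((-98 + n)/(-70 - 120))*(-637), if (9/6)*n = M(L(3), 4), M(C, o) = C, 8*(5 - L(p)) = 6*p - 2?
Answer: -30576/95 ≈ -321.85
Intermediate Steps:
L(p) = 21/4 - 3*p/4 (L(p) = 5 - (6*p - 2)/8 = 5 - (-2 + 6*p)/8 = 5 + (¼ - 3*p/4) = 21/4 - 3*p/4)
n = 2 (n = 2*(21/4 - ¾*3)/3 = 2*(21/4 - 9/4)/3 = (⅔)*3 = 2)
((-98 + n)/(-70 - 120))*(-637) = ((-98 + 2)/(-70 - 120))*(-637) = -96/(-190)*(-637) = -96*(-1/190)*(-637) = (48/95)*(-637) = -30576/95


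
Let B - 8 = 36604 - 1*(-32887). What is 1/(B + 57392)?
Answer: 1/126891 ≈ 7.8808e-6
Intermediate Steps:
B = 69499 (B = 8 + (36604 - 1*(-32887)) = 8 + (36604 + 32887) = 8 + 69491 = 69499)
1/(B + 57392) = 1/(69499 + 57392) = 1/126891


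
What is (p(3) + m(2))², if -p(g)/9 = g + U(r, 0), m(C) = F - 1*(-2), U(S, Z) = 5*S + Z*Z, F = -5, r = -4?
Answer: 22500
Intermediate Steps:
U(S, Z) = Z² + 5*S (U(S, Z) = 5*S + Z² = Z² + 5*S)
m(C) = -3 (m(C) = -5 - 1*(-2) = -5 + 2 = -3)
p(g) = 180 - 9*g (p(g) = -9*(g + (0² + 5*(-4))) = -9*(g + (0 - 20)) = -9*(g - 20) = -9*(-20 + g) = 180 - 9*g)
(p(3) + m(2))² = ((180 - 9*3) - 3)² = ((180 - 27) - 3)² = (153 - 3)² = 150² = 22500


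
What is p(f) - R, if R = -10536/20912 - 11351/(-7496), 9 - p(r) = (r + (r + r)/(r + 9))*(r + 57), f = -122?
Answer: -8615007566369/1107091736 ≈ -7781.7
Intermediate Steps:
p(r) = 9 - (57 + r)*(r + 2*r/(9 + r)) (p(r) = 9 - (r + (r + r)/(r + 9))*(r + 57) = 9 - (r + (2*r)/(9 + r))*(57 + r) = 9 - (r + 2*r/(9 + r))*(57 + r) = 9 - (57 + r)*(r + 2*r/(9 + r)))
R = 9899641/9797272 (R = -10536*1/20912 - 11351*(-1/7496) = -1317/2614 + 11351/7496 = 9899641/9797272 ≈ 1.0104)
p(f) - R = (81 - 1*(-122)³ - 618*(-122) - 68*(-122)²)/(9 - 122) - 1*9899641/9797272 = (81 - 1*(-1815848) + 75396 - 68*14884)/(-113) - 9899641/9797272 = -(81 + 1815848 + 75396 - 1012112)/113 - 9899641/9797272 = -1/113*879213 - 9899641/9797272 = -879213/113 - 9899641/9797272 = -8615007566369/1107091736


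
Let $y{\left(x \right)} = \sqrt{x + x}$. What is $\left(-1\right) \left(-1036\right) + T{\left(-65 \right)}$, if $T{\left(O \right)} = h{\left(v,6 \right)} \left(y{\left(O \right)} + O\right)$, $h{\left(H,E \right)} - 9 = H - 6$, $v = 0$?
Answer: $841 + 3 i \sqrt{130} \approx 841.0 + 34.205 i$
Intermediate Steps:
$h{\left(H,E \right)} = 3 + H$ ($h{\left(H,E \right)} = 9 + \left(H - 6\right) = 9 + \left(-6 + H\right) = 3 + H$)
$y{\left(x \right)} = \sqrt{2} \sqrt{x}$ ($y{\left(x \right)} = \sqrt{2 x} = \sqrt{2} \sqrt{x}$)
$T{\left(O \right)} = 3 O + 3 \sqrt{2} \sqrt{O}$ ($T{\left(O \right)} = \left(3 + 0\right) \left(\sqrt{2} \sqrt{O} + O\right) = 3 \left(O + \sqrt{2} \sqrt{O}\right) = 3 O + 3 \sqrt{2} \sqrt{O}$)
$\left(-1\right) \left(-1036\right) + T{\left(-65 \right)} = \left(-1\right) \left(-1036\right) + \left(3 \left(-65\right) + 3 \sqrt{2} \sqrt{-65}\right) = 1036 - \left(195 - 3 \sqrt{2} i \sqrt{65}\right) = 1036 - \left(195 - 3 i \sqrt{130}\right) = 841 + 3 i \sqrt{130}$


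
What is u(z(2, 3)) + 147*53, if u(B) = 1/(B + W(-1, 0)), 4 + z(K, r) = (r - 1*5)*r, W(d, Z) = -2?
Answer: 93491/12 ≈ 7790.9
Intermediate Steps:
z(K, r) = -4 + r*(-5 + r) (z(K, r) = -4 + (r - 1*5)*r = -4 + (r - 5)*r = -4 + (-5 + r)*r = -4 + r*(-5 + r))
u(B) = 1/(-2 + B) (u(B) = 1/(B - 2) = 1/(-2 + B))
u(z(2, 3)) + 147*53 = 1/(-2 + (-4 + 3**2 - 5*3)) + 147*53 = 1/(-2 + (-4 + 9 - 15)) + 7791 = 1/(-2 - 10) + 7791 = 1/(-12) + 7791 = -1/12 + 7791 = 93491/12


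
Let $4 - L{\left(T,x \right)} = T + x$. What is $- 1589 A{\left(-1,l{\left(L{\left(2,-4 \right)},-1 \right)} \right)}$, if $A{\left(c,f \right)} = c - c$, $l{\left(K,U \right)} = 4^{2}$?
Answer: $0$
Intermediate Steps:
$L{\left(T,x \right)} = 4 - T - x$ ($L{\left(T,x \right)} = 4 - \left(T + x\right) = 4 - T - x$)
$l{\left(K,U \right)} = 16$
$A{\left(c,f \right)} = 0$
$- 1589 A{\left(-1,l{\left(L{\left(2,-4 \right)},-1 \right)} \right)} = \left(-1589\right) 0 = 0$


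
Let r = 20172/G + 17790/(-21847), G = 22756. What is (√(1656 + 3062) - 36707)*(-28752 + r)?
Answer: 131172744181828635/124287583 - 3573507619305*√4718/124287583 ≈ 1.0534e+9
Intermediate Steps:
r = 8967111/124287583 (r = 20172/22756 + 17790/(-21847) = 20172*(1/22756) + 17790*(-1/21847) = 5043/5689 - 17790/21847 = 8967111/124287583 ≈ 0.072148)
(√(1656 + 3062) - 36707)*(-28752 + r) = (√(1656 + 3062) - 36707)*(-28752 + 8967111/124287583) = (√4718 - 36707)*(-3573507619305/124287583) = (-36707 + √4718)*(-3573507619305/124287583) = 131172744181828635/124287583 - 3573507619305*√4718/124287583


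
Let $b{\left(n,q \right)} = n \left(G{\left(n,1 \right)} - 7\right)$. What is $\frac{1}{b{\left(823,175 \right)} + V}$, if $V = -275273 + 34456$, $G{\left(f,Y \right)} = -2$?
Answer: $- \frac{1}{248224} \approx -4.0286 \cdot 10^{-6}$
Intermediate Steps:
$V = -240817$
$b{\left(n,q \right)} = - 9 n$ ($b{\left(n,q \right)} = n \left(-2 - 7\right) = n \left(-9\right) = - 9 n$)
$\frac{1}{b{\left(823,175 \right)} + V} = \frac{1}{\left(-9\right) 823 - 240817} = \frac{1}{-7407 - 240817} = \frac{1}{-248224} = - \frac{1}{248224}$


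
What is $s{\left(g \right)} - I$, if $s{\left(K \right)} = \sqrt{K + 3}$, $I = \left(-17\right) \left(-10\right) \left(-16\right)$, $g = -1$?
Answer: $2720 + \sqrt{2} \approx 2721.4$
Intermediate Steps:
$I = -2720$ ($I = 170 \left(-16\right) = -2720$)
$s{\left(K \right)} = \sqrt{3 + K}$
$s{\left(g \right)} - I = \sqrt{3 - 1} - -2720 = \sqrt{2} + 2720 = 2720 + \sqrt{2}$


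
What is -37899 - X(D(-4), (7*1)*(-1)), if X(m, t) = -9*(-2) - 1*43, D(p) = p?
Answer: -37874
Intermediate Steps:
X(m, t) = -25 (X(m, t) = 18 - 43 = -25)
-37899 - X(D(-4), (7*1)*(-1)) = -37899 - 1*(-25) = -37899 + 25 = -37874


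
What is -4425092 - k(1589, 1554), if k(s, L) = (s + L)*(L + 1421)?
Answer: -13775517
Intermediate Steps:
k(s, L) = (1421 + L)*(L + s) (k(s, L) = (L + s)*(1421 + L) = (1421 + L)*(L + s))
-4425092 - k(1589, 1554) = -4425092 - (1554² + 1421*1554 + 1421*1589 + 1554*1589) = -4425092 - (2414916 + 2208234 + 2257969 + 2469306) = -4425092 - 1*9350425 = -4425092 - 9350425 = -13775517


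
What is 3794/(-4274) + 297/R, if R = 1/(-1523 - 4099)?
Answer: -3568223455/2137 ≈ -1.6697e+6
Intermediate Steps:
R = -1/5622 (R = 1/(-5622) = -1/5622 ≈ -0.00017787)
3794/(-4274) + 297/R = 3794/(-4274) + 297/(-1/5622) = 3794*(-1/4274) + 297*(-5622) = -1897/2137 - 1669734 = -3568223455/2137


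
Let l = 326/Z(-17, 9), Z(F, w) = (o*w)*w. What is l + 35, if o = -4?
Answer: 5507/162 ≈ 33.994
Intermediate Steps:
Z(F, w) = -4*w² (Z(F, w) = (-4*w)*w = -4*w²)
l = -163/162 (l = 326/((-4*9²)) = 326/((-4*81)) = 326/(-324) = 326*(-1/324) = -163/162 ≈ -1.0062)
l + 35 = -163/162 + 35 = 5507/162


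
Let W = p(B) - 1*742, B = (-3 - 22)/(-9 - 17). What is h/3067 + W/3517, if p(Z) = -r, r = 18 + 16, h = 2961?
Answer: 8033845/10786639 ≈ 0.74480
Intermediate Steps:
r = 34
B = 25/26 (B = -25/(-26) = -25*(-1/26) = 25/26 ≈ 0.96154)
p(Z) = -34 (p(Z) = -1*34 = -34)
W = -776 (W = -34 - 1*742 = -34 - 742 = -776)
h/3067 + W/3517 = 2961/3067 - 776/3517 = 8033845/10786639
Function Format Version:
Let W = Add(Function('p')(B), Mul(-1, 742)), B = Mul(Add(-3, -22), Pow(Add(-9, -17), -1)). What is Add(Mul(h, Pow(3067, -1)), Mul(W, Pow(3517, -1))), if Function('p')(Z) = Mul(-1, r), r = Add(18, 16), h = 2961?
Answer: Rational(8033845, 10786639) ≈ 0.74480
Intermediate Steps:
r = 34
B = Rational(25, 26) (B = Mul(-25, Pow(-26, -1)) = Mul(-25, Rational(-1, 26)) = Rational(25, 26) ≈ 0.96154)
Function('p')(Z) = -34 (Function('p')(Z) = Mul(-1, 34) = -34)
W = -776 (W = Add(-34, Mul(-1, 742)) = Add(-34, -742) = -776)
Add(Mul(h, Pow(3067, -1)), Mul(W, Pow(3517, -1))) = Add(Mul(2961, Pow(3067, -1)), Mul(-776, Pow(3517, -1))) = Add(Mul(2961, Rational(1, 3067)), Mul(-776, Rational(1, 3517))) = Add(Rational(2961, 3067), Rational(-776, 3517)) = Rational(8033845, 10786639)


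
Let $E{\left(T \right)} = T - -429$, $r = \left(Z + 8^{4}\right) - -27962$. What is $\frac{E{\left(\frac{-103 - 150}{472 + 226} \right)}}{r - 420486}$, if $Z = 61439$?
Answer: $- \frac{299189}{228238322} \approx -0.0013109$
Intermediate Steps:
$r = 93497$ ($r = \left(61439 + 8^{4}\right) - -27962 = \left(61439 + 4096\right) + 27962 = 65535 + 27962 = 93497$)
$E{\left(T \right)} = 429 + T$ ($E{\left(T \right)} = T + 429 = 429 + T$)
$\frac{E{\left(\frac{-103 - 150}{472 + 226} \right)}}{r - 420486} = \frac{429 + \frac{-103 - 150}{472 + 226}}{93497 - 420486} = \frac{429 - \frac{253}{698}}{-326989} = \left(429 - \frac{253}{698}\right) \left(- \frac{1}{326989}\right) = \frac{299189}{698} \left(- \frac{1}{326989}\right) = - \frac{299189}{228238322}$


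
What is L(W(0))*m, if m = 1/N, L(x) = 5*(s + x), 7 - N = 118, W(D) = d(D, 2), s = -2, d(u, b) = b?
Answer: 0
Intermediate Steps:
W(D) = 2
N = -111 (N = 7 - 1*118 = 7 - 118 = -111)
L(x) = -10 + 5*x (L(x) = 5*(-2 + x) = -10 + 5*x)
m = -1/111 (m = 1/(-111) = -1/111 ≈ -0.0090090)
L(W(0))*m = (-10 + 5*2)*(-1/111) = (-10 + 10)*(-1/111) = 0*(-1/111) = 0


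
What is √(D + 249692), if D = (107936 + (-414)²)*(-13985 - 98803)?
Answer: 2*I*√7876261981 ≈ 1.775e+5*I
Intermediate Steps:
D = -31505297616 (D = (107936 + 171396)*(-112788) = 279332*(-112788) = -31505297616)
√(D + 249692) = √(-31505297616 + 249692) = √(-31505047924) = 2*I*√7876261981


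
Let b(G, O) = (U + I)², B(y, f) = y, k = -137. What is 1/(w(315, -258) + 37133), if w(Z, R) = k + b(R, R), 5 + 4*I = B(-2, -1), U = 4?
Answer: 16/592017 ≈ 2.7026e-5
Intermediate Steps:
I = -7/4 (I = -5/4 + (¼)*(-2) = -5/4 - ½ = -7/4 ≈ -1.7500)
b(G, O) = 81/16 (b(G, O) = (4 - 7/4)² = (9/4)² = 81/16)
w(Z, R) = -2111/16 (w(Z, R) = -137 + 81/16 = -2111/16)
1/(w(315, -258) + 37133) = 1/(-2111/16 + 37133) = 1/(592017/16) = 16/592017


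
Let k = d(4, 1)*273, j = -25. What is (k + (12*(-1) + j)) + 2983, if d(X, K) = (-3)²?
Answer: 5403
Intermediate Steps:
d(X, K) = 9
k = 2457 (k = 9*273 = 2457)
(k + (12*(-1) + j)) + 2983 = (2457 + (12*(-1) - 25)) + 2983 = (2457 + (-12 - 25)) + 2983 = (2457 - 37) + 2983 = 2420 + 2983 = 5403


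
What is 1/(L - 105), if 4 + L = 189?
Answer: 1/80 ≈ 0.012500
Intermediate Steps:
L = 185 (L = -4 + 189 = 185)
1/(L - 105) = 1/(185 - 105) = 1/80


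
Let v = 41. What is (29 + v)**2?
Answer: 4900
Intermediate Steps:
(29 + v)**2 = (29 + 41)**2 = 70**2 = 4900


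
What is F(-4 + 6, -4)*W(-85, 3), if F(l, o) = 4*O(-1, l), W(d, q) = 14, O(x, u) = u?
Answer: 112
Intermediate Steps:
F(l, o) = 4*l
F(-4 + 6, -4)*W(-85, 3) = (4*(-4 + 6))*14 = (4*2)*14 = 8*14 = 112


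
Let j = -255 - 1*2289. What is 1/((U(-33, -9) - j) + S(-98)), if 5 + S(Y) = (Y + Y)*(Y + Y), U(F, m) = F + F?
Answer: 1/40889 ≈ 2.4456e-5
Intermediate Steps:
j = -2544 (j = -255 - 2289 = -2544)
U(F, m) = 2*F
S(Y) = -5 + 4*Y² (S(Y) = -5 + (Y + Y)*(Y + Y) = -5 + (2*Y)*(2*Y) = -5 + 4*Y²)
1/((U(-33, -9) - j) + S(-98)) = 1/((2*(-33) - 1*(-2544)) + (-5 + 4*(-98)²)) = 1/((-66 + 2544) + (-5 + 4*9604)) = 1/(2478 + (-5 + 38416)) = 1/(2478 + 38411) = 1/40889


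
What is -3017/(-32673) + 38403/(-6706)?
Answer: -1234509217/219105138 ≈ -5.6343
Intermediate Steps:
-3017/(-32673) + 38403/(-6706) = -3017*(-1/32673) + 38403*(-1/6706) = 3017/32673 - 38403/6706 = -1234509217/219105138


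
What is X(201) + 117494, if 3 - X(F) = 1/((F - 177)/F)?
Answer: 939909/8 ≈ 1.1749e+5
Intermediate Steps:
X(F) = 3 - F/(-177 + F) (X(F) = 3 - 1/((F - 177)/F) = 3 - 1/((-177 + F)/F) = 3 - F/(-177 + F))
X(201) + 117494 = (-531 + 2*201)/(-177 + 201) + 117494 = (-531 + 402)/24 + 117494 = (1/24)*(-129) + 117494 = -43/8 + 117494 = 939909/8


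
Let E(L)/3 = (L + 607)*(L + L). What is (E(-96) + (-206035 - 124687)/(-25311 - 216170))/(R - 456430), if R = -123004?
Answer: 35538110447/69961150877 ≈ 0.50797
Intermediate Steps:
E(L) = 6*L*(607 + L) (E(L) = 3*((L + 607)*(L + L)) = 3*((607 + L)*(2*L)) = 3*(2*L*(607 + L)) = 6*L*(607 + L))
(E(-96) + (-206035 - 124687)/(-25311 - 216170))/(R - 456430) = (6*(-96)*(607 - 96) + (-206035 - 124687)/(-25311 - 216170))/(-123004 - 456430) = (6*(-96)*511 - 330722/(-241481))/(-579434) = (-294336 - 330722*(-1/241481))*(-1/579434) = (-294336 + 330722/241481)*(-1/579434) = -71076220894/241481*(-1/579434) = 35538110447/69961150877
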